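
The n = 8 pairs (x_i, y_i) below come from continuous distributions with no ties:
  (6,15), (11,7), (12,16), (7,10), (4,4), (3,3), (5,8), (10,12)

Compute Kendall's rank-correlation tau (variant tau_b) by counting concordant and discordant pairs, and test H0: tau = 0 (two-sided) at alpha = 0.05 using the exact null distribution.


Step 1: Enumerate the 28 unordered pairs (i,j) with i<j and classify each by sign(x_j-x_i) * sign(y_j-y_i).
  (1,2):dx=+5,dy=-8->D; (1,3):dx=+6,dy=+1->C; (1,4):dx=+1,dy=-5->D; (1,5):dx=-2,dy=-11->C
  (1,6):dx=-3,dy=-12->C; (1,7):dx=-1,dy=-7->C; (1,8):dx=+4,dy=-3->D; (2,3):dx=+1,dy=+9->C
  (2,4):dx=-4,dy=+3->D; (2,5):dx=-7,dy=-3->C; (2,6):dx=-8,dy=-4->C; (2,7):dx=-6,dy=+1->D
  (2,8):dx=-1,dy=+5->D; (3,4):dx=-5,dy=-6->C; (3,5):dx=-8,dy=-12->C; (3,6):dx=-9,dy=-13->C
  (3,7):dx=-7,dy=-8->C; (3,8):dx=-2,dy=-4->C; (4,5):dx=-3,dy=-6->C; (4,6):dx=-4,dy=-7->C
  (4,7):dx=-2,dy=-2->C; (4,8):dx=+3,dy=+2->C; (5,6):dx=-1,dy=-1->C; (5,7):dx=+1,dy=+4->C
  (5,8):dx=+6,dy=+8->C; (6,7):dx=+2,dy=+5->C; (6,8):dx=+7,dy=+9->C; (7,8):dx=+5,dy=+4->C
Step 2: C = 22, D = 6, total pairs = 28.
Step 3: tau = (C - D)/(n(n-1)/2) = (22 - 6)/28 = 0.571429.
Step 4: Exact two-sided p-value (enumerate n! = 40320 permutations of y under H0): p = 0.061012.
Step 5: alpha = 0.05. fail to reject H0.

tau_b = 0.5714 (C=22, D=6), p = 0.061012, fail to reject H0.


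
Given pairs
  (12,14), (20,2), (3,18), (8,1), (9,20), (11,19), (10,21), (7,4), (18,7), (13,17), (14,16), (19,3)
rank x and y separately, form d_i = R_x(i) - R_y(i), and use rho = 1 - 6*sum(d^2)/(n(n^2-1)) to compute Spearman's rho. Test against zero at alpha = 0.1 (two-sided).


Step 1: Rank x and y separately (midranks; no ties here).
rank(x): 12->7, 20->12, 3->1, 8->3, 9->4, 11->6, 10->5, 7->2, 18->10, 13->8, 14->9, 19->11
rank(y): 14->6, 2->2, 18->9, 1->1, 20->11, 19->10, 21->12, 4->4, 7->5, 17->8, 16->7, 3->3
Step 2: d_i = R_x(i) - R_y(i); compute d_i^2.
  (7-6)^2=1, (12-2)^2=100, (1-9)^2=64, (3-1)^2=4, (4-11)^2=49, (6-10)^2=16, (5-12)^2=49, (2-4)^2=4, (10-5)^2=25, (8-8)^2=0, (9-7)^2=4, (11-3)^2=64
sum(d^2) = 380.
Step 3: rho = 1 - 6*380 / (12*(12^2 - 1)) = 1 - 2280/1716 = -0.328671.
Step 4: Under H0, t = rho * sqrt((n-2)/(1-rho^2)) = -1.1005 ~ t(10).
Step 5: Two-sided p-value from the t-distribution with 10 df = 0.296904.
Step 6: alpha = 0.1. fail to reject H0.

rho = -0.3287, p = 0.296904, fail to reject H0 at alpha = 0.1.


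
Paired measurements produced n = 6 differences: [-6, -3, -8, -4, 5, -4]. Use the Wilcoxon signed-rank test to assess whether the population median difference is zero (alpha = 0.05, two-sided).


Step 1: Drop any zero differences (none here) and take |d_i|.
|d| = [6, 3, 8, 4, 5, 4]
Step 2: Midrank |d_i| (ties get averaged ranks).
ranks: |6|->5, |3|->1, |8|->6, |4|->2.5, |5|->4, |4|->2.5
Step 3: Attach original signs; sum ranks with positive sign and with negative sign.
W+ = 4 = 4
W- = 5 + 1 + 6 + 2.5 + 2.5 = 17
(Check: W+ + W- = 21 should equal n(n+1)/2 = 21.)
Step 4: Test statistic W = min(W+, W-) = 4.
Step 5: Ties in |d|, so use the tie-corrected normal approximation.
        E[W] = n(n+1)/4 = 6*7/4 = 10.5.
        Tie groups: |d|=4 (t=2); sum(t^3 - t) = 6.
        Var[W] = n(n+1)(2n+1)/24 - sum(t^3-t)/48 = 546/24 - 6/48 = 22.625.
        z = (W - E[W]) / sqrt(Var[W]) = (4 - 10.5) / 4.7566 = -1.3665.
        Two-sided p = 2*Phi(z) = 0.171773.
Step 6: alpha = 0.05. fail to reject H0.

W+ = 4, W- = 17, W = min = 4, p = 0.171773, fail to reject H0.


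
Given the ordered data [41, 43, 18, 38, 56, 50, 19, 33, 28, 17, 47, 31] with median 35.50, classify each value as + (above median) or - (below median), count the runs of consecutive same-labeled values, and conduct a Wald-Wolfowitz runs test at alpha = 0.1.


Step 1: Compute median = 35.50; label A = above, B = below.
Labels in order: AABAAABBBBAB  (n_A = 6, n_B = 6)
Step 2: Count runs R = 6.
Step 3: Under H0 (random ordering), E[R] = 2*n_A*n_B/(n_A+n_B) + 1 = 2*6*6/12 + 1 = 7.0000.
        Var[R] = 2*n_A*n_B*(2*n_A*n_B - n_A - n_B) / ((n_A+n_B)^2 * (n_A+n_B-1)) = 4320/1584 = 2.7273.
        SD[R] = 1.6514.
Step 4: Continuity-corrected z = (R + 0.5 - E[R]) / SD[R] = (6 + 0.5 - 7.0000) / 1.6514 = -0.3028.
Step 5: Two-sided p-value via normal approximation = 2*(1 - Phi(|z|)) = 0.762069.
Step 6: alpha = 0.1. fail to reject H0.

R = 6, z = -0.3028, p = 0.762069, fail to reject H0.


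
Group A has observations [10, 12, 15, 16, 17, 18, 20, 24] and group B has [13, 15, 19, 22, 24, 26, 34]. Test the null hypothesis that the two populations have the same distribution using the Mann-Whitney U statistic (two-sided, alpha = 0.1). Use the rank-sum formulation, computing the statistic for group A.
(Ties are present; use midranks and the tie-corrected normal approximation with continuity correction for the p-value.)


Step 1: Combine and sort all 15 observations; assign midranks.
sorted (value, group): (10,X), (12,X), (13,Y), (15,X), (15,Y), (16,X), (17,X), (18,X), (19,Y), (20,X), (22,Y), (24,X), (24,Y), (26,Y), (34,Y)
ranks: 10->1, 12->2, 13->3, 15->4.5, 15->4.5, 16->6, 17->7, 18->8, 19->9, 20->10, 22->11, 24->12.5, 24->12.5, 26->14, 34->15
Step 2: Rank sum for X: R1 = 1 + 2 + 4.5 + 6 + 7 + 8 + 10 + 12.5 = 51.
Step 3: U_X = R1 - n1(n1+1)/2 = 51 - 8*9/2 = 51 - 36 = 15.
       U_Y = n1*n2 - U_X = 56 - 15 = 41.
Step 4: Ties are present, so use the tie-corrected normal approximation (with continuity correction) for the p-value.
Step 5: p-value = 0.147286; compare to alpha = 0.1. fail to reject H0.

U_X = 15, p = 0.147286, fail to reject H0 at alpha = 0.1.


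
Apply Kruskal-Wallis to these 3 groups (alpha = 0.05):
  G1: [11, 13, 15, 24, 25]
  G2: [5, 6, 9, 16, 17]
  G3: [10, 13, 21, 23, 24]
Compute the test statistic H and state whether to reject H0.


Step 1: Combine all N = 15 observations and assign midranks.
sorted (value, group, rank): (5,G2,1), (6,G2,2), (9,G2,3), (10,G3,4), (11,G1,5), (13,G1,6.5), (13,G3,6.5), (15,G1,8), (16,G2,9), (17,G2,10), (21,G3,11), (23,G3,12), (24,G1,13.5), (24,G3,13.5), (25,G1,15)
Step 2: Sum ranks within each group.
R_1 = 48 (n_1 = 5)
R_2 = 25 (n_2 = 5)
R_3 = 47 (n_3 = 5)
Step 3: H = 12/(N(N+1)) * sum(R_i^2/n_i) - 3(N+1)
     = 12/(15*16) * (48^2/5 + 25^2/5 + 47^2/5) - 3*16
     = 0.050000 * 1027.6 - 48
     = 3.380000.
Step 4: Ties present; correction factor C = 1 - 12/(15^3 - 15) = 0.996429. Corrected H = 3.380000 / 0.996429 = 3.392115.
Step 5: Under H0, H ~ chi^2(2); p-value = 0.183405.
Step 6: alpha = 0.05. fail to reject H0.

H = 3.3921, df = 2, p = 0.183405, fail to reject H0.


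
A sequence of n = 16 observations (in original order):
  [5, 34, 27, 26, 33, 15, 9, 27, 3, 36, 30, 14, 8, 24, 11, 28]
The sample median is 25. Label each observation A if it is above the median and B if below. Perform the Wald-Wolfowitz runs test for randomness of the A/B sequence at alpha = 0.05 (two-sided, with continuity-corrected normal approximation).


Step 1: Compute median = 25; label A = above, B = below.
Labels in order: BAAAABBABAABBBBA  (n_A = 8, n_B = 8)
Step 2: Count runs R = 8.
Step 3: Under H0 (random ordering), E[R] = 2*n_A*n_B/(n_A+n_B) + 1 = 2*8*8/16 + 1 = 9.0000.
        Var[R] = 2*n_A*n_B*(2*n_A*n_B - n_A - n_B) / ((n_A+n_B)^2 * (n_A+n_B-1)) = 14336/3840 = 3.7333.
        SD[R] = 1.9322.
Step 4: Continuity-corrected z = (R + 0.5 - E[R]) / SD[R] = (8 + 0.5 - 9.0000) / 1.9322 = -0.2588.
Step 5: Two-sided p-value via normal approximation = 2*(1 - Phi(|z|)) = 0.795809.
Step 6: alpha = 0.05. fail to reject H0.

R = 8, z = -0.2588, p = 0.795809, fail to reject H0.


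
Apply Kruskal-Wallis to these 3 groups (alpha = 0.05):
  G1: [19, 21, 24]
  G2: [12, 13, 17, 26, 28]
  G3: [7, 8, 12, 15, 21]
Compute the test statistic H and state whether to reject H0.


Step 1: Combine all N = 13 observations and assign midranks.
sorted (value, group, rank): (7,G3,1), (8,G3,2), (12,G2,3.5), (12,G3,3.5), (13,G2,5), (15,G3,6), (17,G2,7), (19,G1,8), (21,G1,9.5), (21,G3,9.5), (24,G1,11), (26,G2,12), (28,G2,13)
Step 2: Sum ranks within each group.
R_1 = 28.5 (n_1 = 3)
R_2 = 40.5 (n_2 = 5)
R_3 = 22 (n_3 = 5)
Step 3: H = 12/(N(N+1)) * sum(R_i^2/n_i) - 3(N+1)
     = 12/(13*14) * (28.5^2/3 + 40.5^2/5 + 22^2/5) - 3*14
     = 0.065934 * 695.6 - 42
     = 3.863736.
Step 4: Ties present; correction factor C = 1 - 12/(13^3 - 13) = 0.994505. Corrected H = 3.863736 / 0.994505 = 3.885083.
Step 5: Under H0, H ~ chi^2(2); p-value = 0.143339.
Step 6: alpha = 0.05. fail to reject H0.

H = 3.8851, df = 2, p = 0.143339, fail to reject H0.


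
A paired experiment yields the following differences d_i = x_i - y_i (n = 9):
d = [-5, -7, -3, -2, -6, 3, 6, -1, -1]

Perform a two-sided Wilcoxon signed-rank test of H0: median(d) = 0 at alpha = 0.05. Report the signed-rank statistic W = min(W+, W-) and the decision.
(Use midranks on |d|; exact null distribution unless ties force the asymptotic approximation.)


Step 1: Drop any zero differences (none here) and take |d_i|.
|d| = [5, 7, 3, 2, 6, 3, 6, 1, 1]
Step 2: Midrank |d_i| (ties get averaged ranks).
ranks: |5|->6, |7|->9, |3|->4.5, |2|->3, |6|->7.5, |3|->4.5, |6|->7.5, |1|->1.5, |1|->1.5
Step 3: Attach original signs; sum ranks with positive sign and with negative sign.
W+ = 4.5 + 7.5 = 12
W- = 6 + 9 + 4.5 + 3 + 7.5 + 1.5 + 1.5 = 33
(Check: W+ + W- = 45 should equal n(n+1)/2 = 45.)
Step 4: Test statistic W = min(W+, W-) = 12.
Step 5: Ties in |d|, so use the tie-corrected normal approximation.
        E[W] = n(n+1)/4 = 9*10/4 = 22.5.
        Tie groups: |d|=1 (t=2), |d|=3 (t=2), |d|=6 (t=2); sum(t^3 - t) = 18.
        Var[W] = n(n+1)(2n+1)/24 - sum(t^3-t)/48 = 1710/24 - 18/48 = 70.875.
        z = (W - E[W]) / sqrt(Var[W]) = (12 - 22.5) / 8.4187 = -1.2472.
        Two-sided p = 2*Phi(z) = 0.212317.
Step 6: alpha = 0.05. fail to reject H0.

W+ = 12, W- = 33, W = min = 12, p = 0.212317, fail to reject H0.


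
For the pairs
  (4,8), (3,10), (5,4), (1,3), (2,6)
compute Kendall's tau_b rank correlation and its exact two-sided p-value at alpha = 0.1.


Step 1: Enumerate the 10 unordered pairs (i,j) with i<j and classify each by sign(x_j-x_i) * sign(y_j-y_i).
  (1,2):dx=-1,dy=+2->D; (1,3):dx=+1,dy=-4->D; (1,4):dx=-3,dy=-5->C; (1,5):dx=-2,dy=-2->C
  (2,3):dx=+2,dy=-6->D; (2,4):dx=-2,dy=-7->C; (2,5):dx=-1,dy=-4->C; (3,4):dx=-4,dy=-1->C
  (3,5):dx=-3,dy=+2->D; (4,5):dx=+1,dy=+3->C
Step 2: C = 6, D = 4, total pairs = 10.
Step 3: tau = (C - D)/(n(n-1)/2) = (6 - 4)/10 = 0.200000.
Step 4: Exact two-sided p-value (enumerate n! = 120 permutations of y under H0): p = 0.816667.
Step 5: alpha = 0.1. fail to reject H0.

tau_b = 0.2000 (C=6, D=4), p = 0.816667, fail to reject H0.


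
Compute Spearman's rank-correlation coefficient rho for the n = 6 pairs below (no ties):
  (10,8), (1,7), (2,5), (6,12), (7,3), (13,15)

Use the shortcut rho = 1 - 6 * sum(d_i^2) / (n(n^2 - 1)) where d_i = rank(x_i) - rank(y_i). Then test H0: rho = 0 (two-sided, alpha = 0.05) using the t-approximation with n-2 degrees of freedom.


Step 1: Rank x and y separately (midranks; no ties here).
rank(x): 10->5, 1->1, 2->2, 6->3, 7->4, 13->6
rank(y): 8->4, 7->3, 5->2, 12->5, 3->1, 15->6
Step 2: d_i = R_x(i) - R_y(i); compute d_i^2.
  (5-4)^2=1, (1-3)^2=4, (2-2)^2=0, (3-5)^2=4, (4-1)^2=9, (6-6)^2=0
sum(d^2) = 18.
Step 3: rho = 1 - 6*18 / (6*(6^2 - 1)) = 1 - 108/210 = 0.485714.
Step 4: Under H0, t = rho * sqrt((n-2)/(1-rho^2)) = 1.1113 ~ t(4).
Step 5: Two-sided p-value from the t-distribution with 4 df = 0.328723.
Step 6: alpha = 0.05. fail to reject H0.

rho = 0.4857, p = 0.328723, fail to reject H0 at alpha = 0.05.


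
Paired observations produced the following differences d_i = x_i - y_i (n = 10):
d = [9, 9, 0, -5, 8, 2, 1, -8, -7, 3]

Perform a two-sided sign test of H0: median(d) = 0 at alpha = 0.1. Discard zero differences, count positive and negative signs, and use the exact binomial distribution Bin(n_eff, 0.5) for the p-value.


Step 1: Discard zero differences. Original n = 10; n_eff = number of nonzero differences = 9.
Nonzero differences (with sign): +9, +9, -5, +8, +2, +1, -8, -7, +3
Step 2: Count signs: positive = 6, negative = 3.
Step 3: Under H0: P(positive) = 0.5, so the number of positives S ~ Bin(9, 0.5).
Step 4: Two-sided exact p-value = sum of Bin(9,0.5) probabilities at or below the observed probability = 0.507812.
Step 5: alpha = 0.1. fail to reject H0.

n_eff = 9, pos = 6, neg = 3, p = 0.507812, fail to reject H0.


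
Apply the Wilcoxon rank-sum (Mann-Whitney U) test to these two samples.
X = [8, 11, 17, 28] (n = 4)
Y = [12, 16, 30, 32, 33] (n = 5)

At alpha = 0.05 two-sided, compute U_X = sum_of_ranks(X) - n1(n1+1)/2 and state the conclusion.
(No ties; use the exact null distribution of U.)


Step 1: Combine and sort all 9 observations; assign midranks.
sorted (value, group): (8,X), (11,X), (12,Y), (16,Y), (17,X), (28,X), (30,Y), (32,Y), (33,Y)
ranks: 8->1, 11->2, 12->3, 16->4, 17->5, 28->6, 30->7, 32->8, 33->9
Step 2: Rank sum for X: R1 = 1 + 2 + 5 + 6 = 14.
Step 3: U_X = R1 - n1(n1+1)/2 = 14 - 4*5/2 = 14 - 10 = 4.
       U_Y = n1*n2 - U_X = 20 - 4 = 16.
Step 4: No ties, so the exact null distribution of U (based on enumerating the C(9,4) = 126 equally likely rank assignments) gives the two-sided p-value.
Step 5: p-value = 0.190476; compare to alpha = 0.05. fail to reject H0.

U_X = 4, p = 0.190476, fail to reject H0 at alpha = 0.05.


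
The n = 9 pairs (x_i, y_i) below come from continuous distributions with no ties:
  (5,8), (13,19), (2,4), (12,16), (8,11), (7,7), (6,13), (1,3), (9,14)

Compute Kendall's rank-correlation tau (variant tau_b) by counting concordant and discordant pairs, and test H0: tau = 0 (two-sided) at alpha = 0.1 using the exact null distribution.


Step 1: Enumerate the 36 unordered pairs (i,j) with i<j and classify each by sign(x_j-x_i) * sign(y_j-y_i).
  (1,2):dx=+8,dy=+11->C; (1,3):dx=-3,dy=-4->C; (1,4):dx=+7,dy=+8->C; (1,5):dx=+3,dy=+3->C
  (1,6):dx=+2,dy=-1->D; (1,7):dx=+1,dy=+5->C; (1,8):dx=-4,dy=-5->C; (1,9):dx=+4,dy=+6->C
  (2,3):dx=-11,dy=-15->C; (2,4):dx=-1,dy=-3->C; (2,5):dx=-5,dy=-8->C; (2,6):dx=-6,dy=-12->C
  (2,7):dx=-7,dy=-6->C; (2,8):dx=-12,dy=-16->C; (2,9):dx=-4,dy=-5->C; (3,4):dx=+10,dy=+12->C
  (3,5):dx=+6,dy=+7->C; (3,6):dx=+5,dy=+3->C; (3,7):dx=+4,dy=+9->C; (3,8):dx=-1,dy=-1->C
  (3,9):dx=+7,dy=+10->C; (4,5):dx=-4,dy=-5->C; (4,6):dx=-5,dy=-9->C; (4,7):dx=-6,dy=-3->C
  (4,8):dx=-11,dy=-13->C; (4,9):dx=-3,dy=-2->C; (5,6):dx=-1,dy=-4->C; (5,7):dx=-2,dy=+2->D
  (5,8):dx=-7,dy=-8->C; (5,9):dx=+1,dy=+3->C; (6,7):dx=-1,dy=+6->D; (6,8):dx=-6,dy=-4->C
  (6,9):dx=+2,dy=+7->C; (7,8):dx=-5,dy=-10->C; (7,9):dx=+3,dy=+1->C; (8,9):dx=+8,dy=+11->C
Step 2: C = 33, D = 3, total pairs = 36.
Step 3: tau = (C - D)/(n(n-1)/2) = (33 - 3)/36 = 0.833333.
Step 4: Exact two-sided p-value (enumerate n! = 362880 permutations of y under H0): p = 0.000854.
Step 5: alpha = 0.1. reject H0.

tau_b = 0.8333 (C=33, D=3), p = 0.000854, reject H0.


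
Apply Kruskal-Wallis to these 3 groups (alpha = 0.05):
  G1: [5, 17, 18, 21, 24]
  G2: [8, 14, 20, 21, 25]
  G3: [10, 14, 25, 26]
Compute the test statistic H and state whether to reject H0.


Step 1: Combine all N = 14 observations and assign midranks.
sorted (value, group, rank): (5,G1,1), (8,G2,2), (10,G3,3), (14,G2,4.5), (14,G3,4.5), (17,G1,6), (18,G1,7), (20,G2,8), (21,G1,9.5), (21,G2,9.5), (24,G1,11), (25,G2,12.5), (25,G3,12.5), (26,G3,14)
Step 2: Sum ranks within each group.
R_1 = 34.5 (n_1 = 5)
R_2 = 36.5 (n_2 = 5)
R_3 = 34 (n_3 = 4)
Step 3: H = 12/(N(N+1)) * sum(R_i^2/n_i) - 3(N+1)
     = 12/(14*15) * (34.5^2/5 + 36.5^2/5 + 34^2/4) - 3*15
     = 0.057143 * 793.5 - 45
     = 0.342857.
Step 4: Ties present; correction factor C = 1 - 18/(14^3 - 14) = 0.993407. Corrected H = 0.342857 / 0.993407 = 0.345133.
Step 5: Under H0, H ~ chi^2(2); p-value = 0.841502.
Step 6: alpha = 0.05. fail to reject H0.

H = 0.3451, df = 2, p = 0.841502, fail to reject H0.


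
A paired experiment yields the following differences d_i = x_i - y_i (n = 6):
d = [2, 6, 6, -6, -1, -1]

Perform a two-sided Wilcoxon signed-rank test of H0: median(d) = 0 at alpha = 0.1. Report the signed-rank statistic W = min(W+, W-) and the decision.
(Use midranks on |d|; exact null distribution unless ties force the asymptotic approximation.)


Step 1: Drop any zero differences (none here) and take |d_i|.
|d| = [2, 6, 6, 6, 1, 1]
Step 2: Midrank |d_i| (ties get averaged ranks).
ranks: |2|->3, |6|->5, |6|->5, |6|->5, |1|->1.5, |1|->1.5
Step 3: Attach original signs; sum ranks with positive sign and with negative sign.
W+ = 3 + 5 + 5 = 13
W- = 5 + 1.5 + 1.5 = 8
(Check: W+ + W- = 21 should equal n(n+1)/2 = 21.)
Step 4: Test statistic W = min(W+, W-) = 8.
Step 5: Ties in |d|, so use the tie-corrected normal approximation.
        E[W] = n(n+1)/4 = 6*7/4 = 10.5.
        Tie groups: |d|=1 (t=2), |d|=6 (t=3); sum(t^3 - t) = 30.
        Var[W] = n(n+1)(2n+1)/24 - sum(t^3-t)/48 = 546/24 - 30/48 = 22.125.
        z = (W - E[W]) / sqrt(Var[W]) = (8 - 10.5) / 4.7037 = -0.5315.
        Two-sided p = 2*Phi(z) = 0.595076.
Step 6: alpha = 0.1. fail to reject H0.

W+ = 13, W- = 8, W = min = 8, p = 0.595076, fail to reject H0.


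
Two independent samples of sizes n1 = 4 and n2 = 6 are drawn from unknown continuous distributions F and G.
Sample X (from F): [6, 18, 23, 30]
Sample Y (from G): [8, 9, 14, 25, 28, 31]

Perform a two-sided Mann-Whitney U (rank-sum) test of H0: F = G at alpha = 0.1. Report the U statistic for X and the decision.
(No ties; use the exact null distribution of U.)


Step 1: Combine and sort all 10 observations; assign midranks.
sorted (value, group): (6,X), (8,Y), (9,Y), (14,Y), (18,X), (23,X), (25,Y), (28,Y), (30,X), (31,Y)
ranks: 6->1, 8->2, 9->3, 14->4, 18->5, 23->6, 25->7, 28->8, 30->9, 31->10
Step 2: Rank sum for X: R1 = 1 + 5 + 6 + 9 = 21.
Step 3: U_X = R1 - n1(n1+1)/2 = 21 - 4*5/2 = 21 - 10 = 11.
       U_Y = n1*n2 - U_X = 24 - 11 = 13.
Step 4: No ties, so the exact null distribution of U (based on enumerating the C(10,4) = 210 equally likely rank assignments) gives the two-sided p-value.
Step 5: p-value = 0.914286; compare to alpha = 0.1. fail to reject H0.

U_X = 11, p = 0.914286, fail to reject H0 at alpha = 0.1.


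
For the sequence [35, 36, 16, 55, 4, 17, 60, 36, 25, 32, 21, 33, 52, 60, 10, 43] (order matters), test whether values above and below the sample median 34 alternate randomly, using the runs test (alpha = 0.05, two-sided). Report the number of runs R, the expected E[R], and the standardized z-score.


Step 1: Compute median = 34; label A = above, B = below.
Labels in order: AABABBAABBBBAABA  (n_A = 8, n_B = 8)
Step 2: Count runs R = 9.
Step 3: Under H0 (random ordering), E[R] = 2*n_A*n_B/(n_A+n_B) + 1 = 2*8*8/16 + 1 = 9.0000.
        Var[R] = 2*n_A*n_B*(2*n_A*n_B - n_A - n_B) / ((n_A+n_B)^2 * (n_A+n_B-1)) = 14336/3840 = 3.7333.
        SD[R] = 1.9322.
Step 4: R = E[R], so z = 0 with no continuity correction.
Step 5: Two-sided p-value via normal approximation = 2*(1 - Phi(|z|)) = 1.000000.
Step 6: alpha = 0.05. fail to reject H0.

R = 9, z = 0.0000, p = 1.000000, fail to reject H0.


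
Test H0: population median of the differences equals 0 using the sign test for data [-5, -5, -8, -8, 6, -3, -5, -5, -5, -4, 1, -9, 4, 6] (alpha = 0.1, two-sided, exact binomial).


Step 1: Discard zero differences. Original n = 14; n_eff = number of nonzero differences = 14.
Nonzero differences (with sign): -5, -5, -8, -8, +6, -3, -5, -5, -5, -4, +1, -9, +4, +6
Step 2: Count signs: positive = 4, negative = 10.
Step 3: Under H0: P(positive) = 0.5, so the number of positives S ~ Bin(14, 0.5).
Step 4: Two-sided exact p-value = sum of Bin(14,0.5) probabilities at or below the observed probability = 0.179565.
Step 5: alpha = 0.1. fail to reject H0.

n_eff = 14, pos = 4, neg = 10, p = 0.179565, fail to reject H0.


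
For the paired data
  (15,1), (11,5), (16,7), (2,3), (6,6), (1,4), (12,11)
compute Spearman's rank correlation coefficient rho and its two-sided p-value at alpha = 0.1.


Step 1: Rank x and y separately (midranks; no ties here).
rank(x): 15->6, 11->4, 16->7, 2->2, 6->3, 1->1, 12->5
rank(y): 1->1, 5->4, 7->6, 3->2, 6->5, 4->3, 11->7
Step 2: d_i = R_x(i) - R_y(i); compute d_i^2.
  (6-1)^2=25, (4-4)^2=0, (7-6)^2=1, (2-2)^2=0, (3-5)^2=4, (1-3)^2=4, (5-7)^2=4
sum(d^2) = 38.
Step 3: rho = 1 - 6*38 / (7*(7^2 - 1)) = 1 - 228/336 = 0.321429.
Step 4: Under H0, t = rho * sqrt((n-2)/(1-rho^2)) = 0.7590 ~ t(5).
Step 5: Two-sided p-value from the t-distribution with 5 df = 0.482072.
Step 6: alpha = 0.1. fail to reject H0.

rho = 0.3214, p = 0.482072, fail to reject H0 at alpha = 0.1.


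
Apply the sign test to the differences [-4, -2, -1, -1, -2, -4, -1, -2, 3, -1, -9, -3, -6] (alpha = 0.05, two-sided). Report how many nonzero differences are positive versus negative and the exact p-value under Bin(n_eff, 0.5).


Step 1: Discard zero differences. Original n = 13; n_eff = number of nonzero differences = 13.
Nonzero differences (with sign): -4, -2, -1, -1, -2, -4, -1, -2, +3, -1, -9, -3, -6
Step 2: Count signs: positive = 1, negative = 12.
Step 3: Under H0: P(positive) = 0.5, so the number of positives S ~ Bin(13, 0.5).
Step 4: Two-sided exact p-value = sum of Bin(13,0.5) probabilities at or below the observed probability = 0.003418.
Step 5: alpha = 0.05. reject H0.

n_eff = 13, pos = 1, neg = 12, p = 0.003418, reject H0.


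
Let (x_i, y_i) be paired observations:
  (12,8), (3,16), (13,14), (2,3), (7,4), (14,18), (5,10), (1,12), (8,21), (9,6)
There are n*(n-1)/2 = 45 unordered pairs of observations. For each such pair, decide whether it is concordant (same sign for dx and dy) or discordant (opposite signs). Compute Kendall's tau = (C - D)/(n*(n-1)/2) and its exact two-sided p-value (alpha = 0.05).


Step 1: Enumerate the 45 unordered pairs (i,j) with i<j and classify each by sign(x_j-x_i) * sign(y_j-y_i).
  (1,2):dx=-9,dy=+8->D; (1,3):dx=+1,dy=+6->C; (1,4):dx=-10,dy=-5->C; (1,5):dx=-5,dy=-4->C
  (1,6):dx=+2,dy=+10->C; (1,7):dx=-7,dy=+2->D; (1,8):dx=-11,dy=+4->D; (1,9):dx=-4,dy=+13->D
  (1,10):dx=-3,dy=-2->C; (2,3):dx=+10,dy=-2->D; (2,4):dx=-1,dy=-13->C; (2,5):dx=+4,dy=-12->D
  (2,6):dx=+11,dy=+2->C; (2,7):dx=+2,dy=-6->D; (2,8):dx=-2,dy=-4->C; (2,9):dx=+5,dy=+5->C
  (2,10):dx=+6,dy=-10->D; (3,4):dx=-11,dy=-11->C; (3,5):dx=-6,dy=-10->C; (3,6):dx=+1,dy=+4->C
  (3,7):dx=-8,dy=-4->C; (3,8):dx=-12,dy=-2->C; (3,9):dx=-5,dy=+7->D; (3,10):dx=-4,dy=-8->C
  (4,5):dx=+5,dy=+1->C; (4,6):dx=+12,dy=+15->C; (4,7):dx=+3,dy=+7->C; (4,8):dx=-1,dy=+9->D
  (4,9):dx=+6,dy=+18->C; (4,10):dx=+7,dy=+3->C; (5,6):dx=+7,dy=+14->C; (5,7):dx=-2,dy=+6->D
  (5,8):dx=-6,dy=+8->D; (5,9):dx=+1,dy=+17->C; (5,10):dx=+2,dy=+2->C; (6,7):dx=-9,dy=-8->C
  (6,8):dx=-13,dy=-6->C; (6,9):dx=-6,dy=+3->D; (6,10):dx=-5,dy=-12->C; (7,8):dx=-4,dy=+2->D
  (7,9):dx=+3,dy=+11->C; (7,10):dx=+4,dy=-4->D; (8,9):dx=+7,dy=+9->C; (8,10):dx=+8,dy=-6->D
  (9,10):dx=+1,dy=-15->D
Step 2: C = 28, D = 17, total pairs = 45.
Step 3: tau = (C - D)/(n(n-1)/2) = (28 - 17)/45 = 0.244444.
Step 4: Exact two-sided p-value (enumerate n! = 3628800 permutations of y under H0): p = 0.380720.
Step 5: alpha = 0.05. fail to reject H0.

tau_b = 0.2444 (C=28, D=17), p = 0.380720, fail to reject H0.


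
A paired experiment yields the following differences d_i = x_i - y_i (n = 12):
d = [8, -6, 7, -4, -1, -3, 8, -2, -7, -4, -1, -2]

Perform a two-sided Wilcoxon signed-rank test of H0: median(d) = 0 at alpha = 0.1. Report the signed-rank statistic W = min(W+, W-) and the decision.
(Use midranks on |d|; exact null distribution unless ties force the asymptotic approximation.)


Step 1: Drop any zero differences (none here) and take |d_i|.
|d| = [8, 6, 7, 4, 1, 3, 8, 2, 7, 4, 1, 2]
Step 2: Midrank |d_i| (ties get averaged ranks).
ranks: |8|->11.5, |6|->8, |7|->9.5, |4|->6.5, |1|->1.5, |3|->5, |8|->11.5, |2|->3.5, |7|->9.5, |4|->6.5, |1|->1.5, |2|->3.5
Step 3: Attach original signs; sum ranks with positive sign and with negative sign.
W+ = 11.5 + 9.5 + 11.5 = 32.5
W- = 8 + 6.5 + 1.5 + 5 + 3.5 + 9.5 + 6.5 + 1.5 + 3.5 = 45.5
(Check: W+ + W- = 78 should equal n(n+1)/2 = 78.)
Step 4: Test statistic W = min(W+, W-) = 32.5.
Step 5: Ties in |d|, so use the tie-corrected normal approximation.
        E[W] = n(n+1)/4 = 12*13/4 = 39.
        Tie groups: |d|=1 (t=2), |d|=2 (t=2), |d|=4 (t=2), |d|=7 (t=2), |d|=8 (t=2); sum(t^3 - t) = 30.
        Var[W] = n(n+1)(2n+1)/24 - sum(t^3-t)/48 = 3900/24 - 30/48 = 161.875.
        z = (W - E[W]) / sqrt(Var[W]) = (32.5 - 39) / 12.7230 = -0.5109.
        Two-sided p = 2*Phi(z) = 0.609431.
Step 6: alpha = 0.1. fail to reject H0.

W+ = 32.5, W- = 45.5, W = min = 32.5, p = 0.609431, fail to reject H0.


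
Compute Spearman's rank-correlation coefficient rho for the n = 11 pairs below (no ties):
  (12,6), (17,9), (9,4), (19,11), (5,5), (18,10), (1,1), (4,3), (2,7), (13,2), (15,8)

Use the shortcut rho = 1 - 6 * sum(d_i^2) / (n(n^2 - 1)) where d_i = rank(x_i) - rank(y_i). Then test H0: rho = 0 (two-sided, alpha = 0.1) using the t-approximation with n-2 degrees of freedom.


Step 1: Rank x and y separately (midranks; no ties here).
rank(x): 12->6, 17->9, 9->5, 19->11, 5->4, 18->10, 1->1, 4->3, 2->2, 13->7, 15->8
rank(y): 6->6, 9->9, 4->4, 11->11, 5->5, 10->10, 1->1, 3->3, 7->7, 2->2, 8->8
Step 2: d_i = R_x(i) - R_y(i); compute d_i^2.
  (6-6)^2=0, (9-9)^2=0, (5-4)^2=1, (11-11)^2=0, (4-5)^2=1, (10-10)^2=0, (1-1)^2=0, (3-3)^2=0, (2-7)^2=25, (7-2)^2=25, (8-8)^2=0
sum(d^2) = 52.
Step 3: rho = 1 - 6*52 / (11*(11^2 - 1)) = 1 - 312/1320 = 0.763636.
Step 4: Under H0, t = rho * sqrt((n-2)/(1-rho^2)) = 3.5482 ~ t(9).
Step 5: Two-sided p-value from the t-distribution with 9 df = 0.006233.
Step 6: alpha = 0.1. reject H0.

rho = 0.7636, p = 0.006233, reject H0 at alpha = 0.1.


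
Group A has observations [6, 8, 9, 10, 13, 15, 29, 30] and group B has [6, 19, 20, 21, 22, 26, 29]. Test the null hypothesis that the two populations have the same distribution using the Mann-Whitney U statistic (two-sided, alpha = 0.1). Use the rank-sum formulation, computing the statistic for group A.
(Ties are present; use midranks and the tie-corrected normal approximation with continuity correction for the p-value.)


Step 1: Combine and sort all 15 observations; assign midranks.
sorted (value, group): (6,X), (6,Y), (8,X), (9,X), (10,X), (13,X), (15,X), (19,Y), (20,Y), (21,Y), (22,Y), (26,Y), (29,X), (29,Y), (30,X)
ranks: 6->1.5, 6->1.5, 8->3, 9->4, 10->5, 13->6, 15->7, 19->8, 20->9, 21->10, 22->11, 26->12, 29->13.5, 29->13.5, 30->15
Step 2: Rank sum for X: R1 = 1.5 + 3 + 4 + 5 + 6 + 7 + 13.5 + 15 = 55.
Step 3: U_X = R1 - n1(n1+1)/2 = 55 - 8*9/2 = 55 - 36 = 19.
       U_Y = n1*n2 - U_X = 56 - 19 = 37.
Step 4: Ties are present, so use the tie-corrected normal approximation (with continuity correction) for the p-value.
Step 5: p-value = 0.324405; compare to alpha = 0.1. fail to reject H0.

U_X = 19, p = 0.324405, fail to reject H0 at alpha = 0.1.


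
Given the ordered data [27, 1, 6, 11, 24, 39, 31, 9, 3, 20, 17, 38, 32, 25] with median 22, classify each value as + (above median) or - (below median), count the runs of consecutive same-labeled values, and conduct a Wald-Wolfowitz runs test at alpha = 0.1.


Step 1: Compute median = 22; label A = above, B = below.
Labels in order: ABBBAAABBBBAAA  (n_A = 7, n_B = 7)
Step 2: Count runs R = 5.
Step 3: Under H0 (random ordering), E[R] = 2*n_A*n_B/(n_A+n_B) + 1 = 2*7*7/14 + 1 = 8.0000.
        Var[R] = 2*n_A*n_B*(2*n_A*n_B - n_A - n_B) / ((n_A+n_B)^2 * (n_A+n_B-1)) = 8232/2548 = 3.2308.
        SD[R] = 1.7974.
Step 4: Continuity-corrected z = (R + 0.5 - E[R]) / SD[R] = (5 + 0.5 - 8.0000) / 1.7974 = -1.3909.
Step 5: Two-sided p-value via normal approximation = 2*(1 - Phi(|z|)) = 0.164264.
Step 6: alpha = 0.1. fail to reject H0.

R = 5, z = -1.3909, p = 0.164264, fail to reject H0.


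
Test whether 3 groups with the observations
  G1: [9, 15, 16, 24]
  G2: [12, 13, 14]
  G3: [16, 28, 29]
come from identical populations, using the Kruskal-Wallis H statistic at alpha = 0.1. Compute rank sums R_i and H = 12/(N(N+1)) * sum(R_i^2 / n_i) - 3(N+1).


Step 1: Combine all N = 10 observations and assign midranks.
sorted (value, group, rank): (9,G1,1), (12,G2,2), (13,G2,3), (14,G2,4), (15,G1,5), (16,G1,6.5), (16,G3,6.5), (24,G1,8), (28,G3,9), (29,G3,10)
Step 2: Sum ranks within each group.
R_1 = 20.5 (n_1 = 4)
R_2 = 9 (n_2 = 3)
R_3 = 25.5 (n_3 = 3)
Step 3: H = 12/(N(N+1)) * sum(R_i^2/n_i) - 3(N+1)
     = 12/(10*11) * (20.5^2/4 + 9^2/3 + 25.5^2/3) - 3*11
     = 0.109091 * 348.812 - 33
     = 5.052273.
Step 4: Ties present; correction factor C = 1 - 6/(10^3 - 10) = 0.993939. Corrected H = 5.052273 / 0.993939 = 5.083079.
Step 5: Under H0, H ~ chi^2(2); p-value = 0.078745.
Step 6: alpha = 0.1. reject H0.

H = 5.0831, df = 2, p = 0.078745, reject H0.


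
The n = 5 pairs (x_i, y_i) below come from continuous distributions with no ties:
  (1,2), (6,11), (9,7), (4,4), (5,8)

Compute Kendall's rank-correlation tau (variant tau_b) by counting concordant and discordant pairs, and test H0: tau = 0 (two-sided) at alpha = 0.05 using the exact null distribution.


Step 1: Enumerate the 10 unordered pairs (i,j) with i<j and classify each by sign(x_j-x_i) * sign(y_j-y_i).
  (1,2):dx=+5,dy=+9->C; (1,3):dx=+8,dy=+5->C; (1,4):dx=+3,dy=+2->C; (1,5):dx=+4,dy=+6->C
  (2,3):dx=+3,dy=-4->D; (2,4):dx=-2,dy=-7->C; (2,5):dx=-1,dy=-3->C; (3,4):dx=-5,dy=-3->C
  (3,5):dx=-4,dy=+1->D; (4,5):dx=+1,dy=+4->C
Step 2: C = 8, D = 2, total pairs = 10.
Step 3: tau = (C - D)/(n(n-1)/2) = (8 - 2)/10 = 0.600000.
Step 4: Exact two-sided p-value (enumerate n! = 120 permutations of y under H0): p = 0.233333.
Step 5: alpha = 0.05. fail to reject H0.

tau_b = 0.6000 (C=8, D=2), p = 0.233333, fail to reject H0.


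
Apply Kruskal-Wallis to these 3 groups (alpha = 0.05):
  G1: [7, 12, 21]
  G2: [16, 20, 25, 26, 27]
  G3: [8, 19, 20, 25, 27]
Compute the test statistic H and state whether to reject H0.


Step 1: Combine all N = 13 observations and assign midranks.
sorted (value, group, rank): (7,G1,1), (8,G3,2), (12,G1,3), (16,G2,4), (19,G3,5), (20,G2,6.5), (20,G3,6.5), (21,G1,8), (25,G2,9.5), (25,G3,9.5), (26,G2,11), (27,G2,12.5), (27,G3,12.5)
Step 2: Sum ranks within each group.
R_1 = 12 (n_1 = 3)
R_2 = 43.5 (n_2 = 5)
R_3 = 35.5 (n_3 = 5)
Step 3: H = 12/(N(N+1)) * sum(R_i^2/n_i) - 3(N+1)
     = 12/(13*14) * (12^2/3 + 43.5^2/5 + 35.5^2/5) - 3*14
     = 0.065934 * 678.5 - 42
     = 2.736264.
Step 4: Ties present; correction factor C = 1 - 18/(13^3 - 13) = 0.991758. Corrected H = 2.736264 / 0.991758 = 2.759003.
Step 5: Under H0, H ~ chi^2(2); p-value = 0.251704.
Step 6: alpha = 0.05. fail to reject H0.

H = 2.7590, df = 2, p = 0.251704, fail to reject H0.


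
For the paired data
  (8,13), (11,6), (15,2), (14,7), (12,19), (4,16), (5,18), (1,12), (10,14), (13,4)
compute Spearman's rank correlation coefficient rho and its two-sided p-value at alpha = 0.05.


Step 1: Rank x and y separately (midranks; no ties here).
rank(x): 8->4, 11->6, 15->10, 14->9, 12->7, 4->2, 5->3, 1->1, 10->5, 13->8
rank(y): 13->6, 6->3, 2->1, 7->4, 19->10, 16->8, 18->9, 12->5, 14->7, 4->2
Step 2: d_i = R_x(i) - R_y(i); compute d_i^2.
  (4-6)^2=4, (6-3)^2=9, (10-1)^2=81, (9-4)^2=25, (7-10)^2=9, (2-8)^2=36, (3-9)^2=36, (1-5)^2=16, (5-7)^2=4, (8-2)^2=36
sum(d^2) = 256.
Step 3: rho = 1 - 6*256 / (10*(10^2 - 1)) = 1 - 1536/990 = -0.551515.
Step 4: Under H0, t = rho * sqrt((n-2)/(1-rho^2)) = -1.8700 ~ t(8).
Step 5: Two-sided p-value from the t-distribution with 8 df = 0.098401.
Step 6: alpha = 0.05. fail to reject H0.

rho = -0.5515, p = 0.098401, fail to reject H0 at alpha = 0.05.


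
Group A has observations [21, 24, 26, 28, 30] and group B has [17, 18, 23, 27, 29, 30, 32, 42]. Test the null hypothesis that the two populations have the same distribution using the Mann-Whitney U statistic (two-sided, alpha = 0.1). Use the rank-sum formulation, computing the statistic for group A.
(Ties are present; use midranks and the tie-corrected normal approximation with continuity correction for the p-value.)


Step 1: Combine and sort all 13 observations; assign midranks.
sorted (value, group): (17,Y), (18,Y), (21,X), (23,Y), (24,X), (26,X), (27,Y), (28,X), (29,Y), (30,X), (30,Y), (32,Y), (42,Y)
ranks: 17->1, 18->2, 21->3, 23->4, 24->5, 26->6, 27->7, 28->8, 29->9, 30->10.5, 30->10.5, 32->12, 42->13
Step 2: Rank sum for X: R1 = 3 + 5 + 6 + 8 + 10.5 = 32.5.
Step 3: U_X = R1 - n1(n1+1)/2 = 32.5 - 5*6/2 = 32.5 - 15 = 17.5.
       U_Y = n1*n2 - U_X = 40 - 17.5 = 22.5.
Step 4: Ties are present, so use the tie-corrected normal approximation (with continuity correction) for the p-value.
Step 5: p-value = 0.769390; compare to alpha = 0.1. fail to reject H0.

U_X = 17.5, p = 0.769390, fail to reject H0 at alpha = 0.1.


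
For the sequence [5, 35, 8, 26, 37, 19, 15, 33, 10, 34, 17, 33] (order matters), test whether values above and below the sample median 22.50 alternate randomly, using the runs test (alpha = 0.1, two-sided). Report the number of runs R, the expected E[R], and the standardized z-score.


Step 1: Compute median = 22.50; label A = above, B = below.
Labels in order: BABAABBABABA  (n_A = 6, n_B = 6)
Step 2: Count runs R = 10.
Step 3: Under H0 (random ordering), E[R] = 2*n_A*n_B/(n_A+n_B) + 1 = 2*6*6/12 + 1 = 7.0000.
        Var[R] = 2*n_A*n_B*(2*n_A*n_B - n_A - n_B) / ((n_A+n_B)^2 * (n_A+n_B-1)) = 4320/1584 = 2.7273.
        SD[R] = 1.6514.
Step 4: Continuity-corrected z = (R - 0.5 - E[R]) / SD[R] = (10 - 0.5 - 7.0000) / 1.6514 = 1.5138.
Step 5: Two-sided p-value via normal approximation = 2*(1 - Phi(|z|)) = 0.130070.
Step 6: alpha = 0.1. fail to reject H0.

R = 10, z = 1.5138, p = 0.130070, fail to reject H0.


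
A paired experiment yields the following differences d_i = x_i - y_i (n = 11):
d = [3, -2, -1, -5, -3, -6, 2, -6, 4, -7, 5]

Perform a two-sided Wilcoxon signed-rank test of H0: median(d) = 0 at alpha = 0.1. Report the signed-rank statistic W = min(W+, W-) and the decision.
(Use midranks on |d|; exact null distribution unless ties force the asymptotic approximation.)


Step 1: Drop any zero differences (none here) and take |d_i|.
|d| = [3, 2, 1, 5, 3, 6, 2, 6, 4, 7, 5]
Step 2: Midrank |d_i| (ties get averaged ranks).
ranks: |3|->4.5, |2|->2.5, |1|->1, |5|->7.5, |3|->4.5, |6|->9.5, |2|->2.5, |6|->9.5, |4|->6, |7|->11, |5|->7.5
Step 3: Attach original signs; sum ranks with positive sign and with negative sign.
W+ = 4.5 + 2.5 + 6 + 7.5 = 20.5
W- = 2.5 + 1 + 7.5 + 4.5 + 9.5 + 9.5 + 11 = 45.5
(Check: W+ + W- = 66 should equal n(n+1)/2 = 66.)
Step 4: Test statistic W = min(W+, W-) = 20.5.
Step 5: Ties in |d|, so use the tie-corrected normal approximation.
        E[W] = n(n+1)/4 = 11*12/4 = 33.
        Tie groups: |d|=2 (t=2), |d|=3 (t=2), |d|=5 (t=2), |d|=6 (t=2); sum(t^3 - t) = 24.
        Var[W] = n(n+1)(2n+1)/24 - sum(t^3-t)/48 = 3036/24 - 24/48 = 126.
        z = (W - E[W]) / sqrt(Var[W]) = (20.5 - 33) / 11.2250 = -1.1136.
        Two-sided p = 2*Phi(z) = 0.265456.
Step 6: alpha = 0.1. fail to reject H0.

W+ = 20.5, W- = 45.5, W = min = 20.5, p = 0.265456, fail to reject H0.


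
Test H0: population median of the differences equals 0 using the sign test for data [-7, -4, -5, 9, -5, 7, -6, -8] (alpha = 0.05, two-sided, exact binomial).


Step 1: Discard zero differences. Original n = 8; n_eff = number of nonzero differences = 8.
Nonzero differences (with sign): -7, -4, -5, +9, -5, +7, -6, -8
Step 2: Count signs: positive = 2, negative = 6.
Step 3: Under H0: P(positive) = 0.5, so the number of positives S ~ Bin(8, 0.5).
Step 4: Two-sided exact p-value = sum of Bin(8,0.5) probabilities at or below the observed probability = 0.289062.
Step 5: alpha = 0.05. fail to reject H0.

n_eff = 8, pos = 2, neg = 6, p = 0.289062, fail to reject H0.


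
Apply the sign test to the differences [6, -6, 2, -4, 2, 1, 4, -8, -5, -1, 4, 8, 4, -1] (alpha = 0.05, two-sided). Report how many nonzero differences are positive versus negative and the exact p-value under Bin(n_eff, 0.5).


Step 1: Discard zero differences. Original n = 14; n_eff = number of nonzero differences = 14.
Nonzero differences (with sign): +6, -6, +2, -4, +2, +1, +4, -8, -5, -1, +4, +8, +4, -1
Step 2: Count signs: positive = 8, negative = 6.
Step 3: Under H0: P(positive) = 0.5, so the number of positives S ~ Bin(14, 0.5).
Step 4: Two-sided exact p-value = sum of Bin(14,0.5) probabilities at or below the observed probability = 0.790527.
Step 5: alpha = 0.05. fail to reject H0.

n_eff = 14, pos = 8, neg = 6, p = 0.790527, fail to reject H0.


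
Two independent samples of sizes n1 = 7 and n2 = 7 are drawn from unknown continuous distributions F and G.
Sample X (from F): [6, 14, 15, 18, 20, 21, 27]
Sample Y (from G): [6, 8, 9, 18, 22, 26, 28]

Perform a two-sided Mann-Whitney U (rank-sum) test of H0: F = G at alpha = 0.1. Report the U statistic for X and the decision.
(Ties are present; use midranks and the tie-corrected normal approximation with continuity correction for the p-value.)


Step 1: Combine and sort all 14 observations; assign midranks.
sorted (value, group): (6,X), (6,Y), (8,Y), (9,Y), (14,X), (15,X), (18,X), (18,Y), (20,X), (21,X), (22,Y), (26,Y), (27,X), (28,Y)
ranks: 6->1.5, 6->1.5, 8->3, 9->4, 14->5, 15->6, 18->7.5, 18->7.5, 20->9, 21->10, 22->11, 26->12, 27->13, 28->14
Step 2: Rank sum for X: R1 = 1.5 + 5 + 6 + 7.5 + 9 + 10 + 13 = 52.
Step 3: U_X = R1 - n1(n1+1)/2 = 52 - 7*8/2 = 52 - 28 = 24.
       U_Y = n1*n2 - U_X = 49 - 24 = 25.
Step 4: Ties are present, so use the tie-corrected normal approximation (with continuity correction) for the p-value.
Step 5: p-value = 1.000000; compare to alpha = 0.1. fail to reject H0.

U_X = 24, p = 1.000000, fail to reject H0 at alpha = 0.1.


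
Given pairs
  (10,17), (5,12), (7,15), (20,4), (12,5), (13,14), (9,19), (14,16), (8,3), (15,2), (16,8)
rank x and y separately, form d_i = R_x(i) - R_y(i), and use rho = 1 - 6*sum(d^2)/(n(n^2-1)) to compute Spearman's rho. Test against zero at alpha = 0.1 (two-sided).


Step 1: Rank x and y separately (midranks; no ties here).
rank(x): 10->5, 5->1, 7->2, 20->11, 12->6, 13->7, 9->4, 14->8, 8->3, 15->9, 16->10
rank(y): 17->10, 12->6, 15->8, 4->3, 5->4, 14->7, 19->11, 16->9, 3->2, 2->1, 8->5
Step 2: d_i = R_x(i) - R_y(i); compute d_i^2.
  (5-10)^2=25, (1-6)^2=25, (2-8)^2=36, (11-3)^2=64, (6-4)^2=4, (7-7)^2=0, (4-11)^2=49, (8-9)^2=1, (3-2)^2=1, (9-1)^2=64, (10-5)^2=25
sum(d^2) = 294.
Step 3: rho = 1 - 6*294 / (11*(11^2 - 1)) = 1 - 1764/1320 = -0.336364.
Step 4: Under H0, t = rho * sqrt((n-2)/(1-rho^2)) = -1.0715 ~ t(9).
Step 5: Two-sided p-value from the t-distribution with 9 df = 0.311824.
Step 6: alpha = 0.1. fail to reject H0.

rho = -0.3364, p = 0.311824, fail to reject H0 at alpha = 0.1.


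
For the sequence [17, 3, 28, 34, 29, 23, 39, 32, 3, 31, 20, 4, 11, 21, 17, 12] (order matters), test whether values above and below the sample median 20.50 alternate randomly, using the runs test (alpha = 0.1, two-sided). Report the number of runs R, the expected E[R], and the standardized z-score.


Step 1: Compute median = 20.50; label A = above, B = below.
Labels in order: BBAAAAAABABBBABB  (n_A = 8, n_B = 8)
Step 2: Count runs R = 7.
Step 3: Under H0 (random ordering), E[R] = 2*n_A*n_B/(n_A+n_B) + 1 = 2*8*8/16 + 1 = 9.0000.
        Var[R] = 2*n_A*n_B*(2*n_A*n_B - n_A - n_B) / ((n_A+n_B)^2 * (n_A+n_B-1)) = 14336/3840 = 3.7333.
        SD[R] = 1.9322.
Step 4: Continuity-corrected z = (R + 0.5 - E[R]) / SD[R] = (7 + 0.5 - 9.0000) / 1.9322 = -0.7763.
Step 5: Two-sided p-value via normal approximation = 2*(1 - Phi(|z|)) = 0.437558.
Step 6: alpha = 0.1. fail to reject H0.

R = 7, z = -0.7763, p = 0.437558, fail to reject H0.


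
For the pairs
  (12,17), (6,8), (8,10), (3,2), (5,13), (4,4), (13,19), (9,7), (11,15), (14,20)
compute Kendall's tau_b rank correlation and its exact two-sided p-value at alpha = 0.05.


Step 1: Enumerate the 45 unordered pairs (i,j) with i<j and classify each by sign(x_j-x_i) * sign(y_j-y_i).
  (1,2):dx=-6,dy=-9->C; (1,3):dx=-4,dy=-7->C; (1,4):dx=-9,dy=-15->C; (1,5):dx=-7,dy=-4->C
  (1,6):dx=-8,dy=-13->C; (1,7):dx=+1,dy=+2->C; (1,8):dx=-3,dy=-10->C; (1,9):dx=-1,dy=-2->C
  (1,10):dx=+2,dy=+3->C; (2,3):dx=+2,dy=+2->C; (2,4):dx=-3,dy=-6->C; (2,5):dx=-1,dy=+5->D
  (2,6):dx=-2,dy=-4->C; (2,7):dx=+7,dy=+11->C; (2,8):dx=+3,dy=-1->D; (2,9):dx=+5,dy=+7->C
  (2,10):dx=+8,dy=+12->C; (3,4):dx=-5,dy=-8->C; (3,5):dx=-3,dy=+3->D; (3,6):dx=-4,dy=-6->C
  (3,7):dx=+5,dy=+9->C; (3,8):dx=+1,dy=-3->D; (3,9):dx=+3,dy=+5->C; (3,10):dx=+6,dy=+10->C
  (4,5):dx=+2,dy=+11->C; (4,6):dx=+1,dy=+2->C; (4,7):dx=+10,dy=+17->C; (4,8):dx=+6,dy=+5->C
  (4,9):dx=+8,dy=+13->C; (4,10):dx=+11,dy=+18->C; (5,6):dx=-1,dy=-9->C; (5,7):dx=+8,dy=+6->C
  (5,8):dx=+4,dy=-6->D; (5,9):dx=+6,dy=+2->C; (5,10):dx=+9,dy=+7->C; (6,7):dx=+9,dy=+15->C
  (6,8):dx=+5,dy=+3->C; (6,9):dx=+7,dy=+11->C; (6,10):dx=+10,dy=+16->C; (7,8):dx=-4,dy=-12->C
  (7,9):dx=-2,dy=-4->C; (7,10):dx=+1,dy=+1->C; (8,9):dx=+2,dy=+8->C; (8,10):dx=+5,dy=+13->C
  (9,10):dx=+3,dy=+5->C
Step 2: C = 40, D = 5, total pairs = 45.
Step 3: tau = (C - D)/(n(n-1)/2) = (40 - 5)/45 = 0.777778.
Step 4: Exact two-sided p-value (enumerate n! = 3628800 permutations of y under H0): p = 0.000946.
Step 5: alpha = 0.05. reject H0.

tau_b = 0.7778 (C=40, D=5), p = 0.000946, reject H0.
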